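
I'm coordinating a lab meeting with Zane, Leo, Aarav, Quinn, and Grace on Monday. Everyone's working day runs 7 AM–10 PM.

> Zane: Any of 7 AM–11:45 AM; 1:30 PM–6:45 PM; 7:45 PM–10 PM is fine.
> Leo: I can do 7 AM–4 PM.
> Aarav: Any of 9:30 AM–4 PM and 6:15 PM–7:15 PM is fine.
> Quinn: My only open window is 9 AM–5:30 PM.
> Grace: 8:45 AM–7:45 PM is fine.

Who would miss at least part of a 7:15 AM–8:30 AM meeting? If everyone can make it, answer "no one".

Zane: free for 07:15-08:30. Leo: free for 07:15-08:30. Aarav: not fully free for 07:15-08:30. Quinn: not fully free for 07:15-08:30. Grace: not fully free for 07:15-08:30.

Aarav, Grace, Quinn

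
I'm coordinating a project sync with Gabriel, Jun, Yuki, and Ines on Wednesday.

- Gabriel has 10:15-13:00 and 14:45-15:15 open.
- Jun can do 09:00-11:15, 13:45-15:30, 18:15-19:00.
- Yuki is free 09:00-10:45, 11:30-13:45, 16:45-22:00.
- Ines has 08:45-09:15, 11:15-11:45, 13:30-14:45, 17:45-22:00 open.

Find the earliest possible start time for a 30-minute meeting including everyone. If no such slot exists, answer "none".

none

Gabriel ∩ Jun: 10:15-11:15, 14:45-15:15.
Gabriel ∩ Jun ∩ Yuki: 10:15-10:45.
Gabriel ∩ Jun ∩ Yuki ∩ Ines: ∅.
There is no time when everyone is free.
No common window is at least 30 minutes long.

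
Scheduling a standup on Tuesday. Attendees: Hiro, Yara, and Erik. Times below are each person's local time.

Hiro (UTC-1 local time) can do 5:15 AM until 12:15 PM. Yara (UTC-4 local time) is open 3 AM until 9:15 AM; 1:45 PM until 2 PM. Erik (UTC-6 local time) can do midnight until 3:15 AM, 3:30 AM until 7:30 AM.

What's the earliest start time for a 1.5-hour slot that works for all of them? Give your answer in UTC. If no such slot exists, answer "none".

Hiro in UTC: 06:15-13:15 (add 1h to convert from UTC-1).
Yara in UTC: 07:00-13:15, 17:45-18:00 (add 4h to convert from UTC-4).
Erik in UTC: 06:00-09:15, 09:30-13:30 (add 6h to convert from UTC-6).
Hiro ∩ Yara: 07:00-13:15.
Hiro ∩ Yara ∩ Erik: 07:00-09:15, 09:30-13:15.
The first common window of at least 90 minutes is 07:00-09:15, so the earliest start is 07:00.

07:00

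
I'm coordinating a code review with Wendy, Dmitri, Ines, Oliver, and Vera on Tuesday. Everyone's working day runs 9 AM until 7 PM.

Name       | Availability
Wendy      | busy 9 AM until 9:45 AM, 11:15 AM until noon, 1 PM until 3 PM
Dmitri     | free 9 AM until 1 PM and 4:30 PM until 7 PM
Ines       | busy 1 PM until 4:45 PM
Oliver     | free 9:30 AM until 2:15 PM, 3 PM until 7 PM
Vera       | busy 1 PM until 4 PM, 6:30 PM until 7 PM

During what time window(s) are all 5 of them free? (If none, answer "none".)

09:45-11:15, 12:00-13:00, 16:45-18:30

Wendy free: 09:45-11:15, 12:00-13:00, 15:00-19:00 (invert busy blocks within the working day).
Dmitri free: 09:00-13:00, 16:30-19:00.
Ines free: 09:00-13:00, 16:45-19:00 (invert busy blocks within the working day).
Oliver free: 09:30-14:15, 15:00-19:00.
Vera free: 09:00-13:00, 16:00-18:30 (invert busy blocks within the working day).
Wendy ∩ Dmitri: 09:45-11:15, 12:00-13:00, 16:30-19:00.
Wendy ∩ Dmitri ∩ Ines: 09:45-11:15, 12:00-13:00, 16:45-19:00.
Wendy ∩ Dmitri ∩ Ines ∩ Oliver: 09:45-11:15, 12:00-13:00, 16:45-19:00.
Wendy ∩ Dmitri ∩ Ines ∩ Oliver ∩ Vera: 09:45-11:15, 12:00-13:00, 16:45-18:30.
So the common availability across everyone is 09:45-11:15, 12:00-13:00, 16:45-18:30.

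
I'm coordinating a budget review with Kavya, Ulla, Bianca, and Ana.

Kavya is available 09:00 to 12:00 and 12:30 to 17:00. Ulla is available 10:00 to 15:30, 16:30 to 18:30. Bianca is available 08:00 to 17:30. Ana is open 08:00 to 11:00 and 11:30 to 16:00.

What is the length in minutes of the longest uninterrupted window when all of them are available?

Kavya ∩ Ulla: 10:00-12:00, 12:30-15:30, 16:30-17:00.
Kavya ∩ Ulla ∩ Bianca: 10:00-12:00, 12:30-15:30, 16:30-17:00.
Kavya ∩ Ulla ∩ Bianca ∩ Ana: 10:00-11:00, 11:30-12:00, 12:30-15:30.
The longest is 12:30-15:30 at 180 minutes.

180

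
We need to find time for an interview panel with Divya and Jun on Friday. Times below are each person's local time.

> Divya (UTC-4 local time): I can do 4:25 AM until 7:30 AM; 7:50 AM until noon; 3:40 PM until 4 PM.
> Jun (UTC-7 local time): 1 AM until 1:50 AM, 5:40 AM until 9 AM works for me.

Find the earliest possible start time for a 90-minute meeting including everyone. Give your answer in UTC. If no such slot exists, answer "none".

Divya in UTC: 08:25-11:30, 11:50-16:00, 19:40-20:00 (add 4h to convert from UTC-4).
Jun in UTC: 08:00-08:50, 12:40-16:00 (add 7h to convert from UTC-7).
Divya ∩ Jun: 08:25-08:50, 12:40-16:00.
So the common availability across everyone is 08:25-08:50, 12:40-16:00.
The first common window of at least 90 minutes is 12:40-16:00, so the earliest start is 12:40.

12:40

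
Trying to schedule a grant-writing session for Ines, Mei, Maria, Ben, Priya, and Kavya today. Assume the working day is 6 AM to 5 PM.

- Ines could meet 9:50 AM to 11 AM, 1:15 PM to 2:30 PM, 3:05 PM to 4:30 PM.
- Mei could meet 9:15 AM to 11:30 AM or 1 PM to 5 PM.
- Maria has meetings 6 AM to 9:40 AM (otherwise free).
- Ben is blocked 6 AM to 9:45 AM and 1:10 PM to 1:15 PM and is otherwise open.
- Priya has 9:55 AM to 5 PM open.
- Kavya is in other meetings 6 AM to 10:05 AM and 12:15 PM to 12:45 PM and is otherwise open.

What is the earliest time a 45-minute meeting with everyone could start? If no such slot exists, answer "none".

Ines free: 09:50-11:00, 13:15-14:30, 15:05-16:30.
Mei free: 09:15-11:30, 13:00-17:00.
Maria free: 09:40-17:00 (invert busy blocks within the working day).
Ben free: 09:45-13:10, 13:15-17:00 (invert busy blocks within the working day).
Priya free: 09:55-17:00.
Kavya free: 10:05-12:15, 12:45-17:00 (invert busy blocks within the working day).
Ines ∩ Mei: 09:50-11:00, 13:15-14:30, 15:05-16:30.
Ines ∩ Mei ∩ Maria: 09:50-11:00, 13:15-14:30, 15:05-16:30.
Ines ∩ Mei ∩ Maria ∩ Ben: 09:50-11:00, 13:15-14:30, 15:05-16:30.
Ines ∩ Mei ∩ Maria ∩ Ben ∩ Priya: 09:55-11:00, 13:15-14:30, 15:05-16:30.
Ines ∩ Mei ∩ Maria ∩ Ben ∩ Priya ∩ Kavya: 10:05-11:00, 13:15-14:30, 15:05-16:30.
Those are the intersection windows.
The first common window of at least 45 minutes is 10:05-11:00, so the earliest start is 10:05.

10:05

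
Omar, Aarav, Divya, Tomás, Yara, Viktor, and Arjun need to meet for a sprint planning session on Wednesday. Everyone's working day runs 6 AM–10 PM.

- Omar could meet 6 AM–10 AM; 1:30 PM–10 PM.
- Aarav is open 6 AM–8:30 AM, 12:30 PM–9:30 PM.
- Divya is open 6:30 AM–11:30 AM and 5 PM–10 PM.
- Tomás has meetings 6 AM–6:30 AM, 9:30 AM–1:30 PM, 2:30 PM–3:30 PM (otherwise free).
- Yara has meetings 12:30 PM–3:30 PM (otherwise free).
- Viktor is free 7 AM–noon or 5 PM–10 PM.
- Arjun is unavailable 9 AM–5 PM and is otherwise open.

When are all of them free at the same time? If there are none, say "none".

Omar free: 06:00-10:00, 13:30-22:00.
Aarav free: 06:00-08:30, 12:30-21:30.
Divya free: 06:30-11:30, 17:00-22:00.
Tomás free: 06:30-09:30, 13:30-14:30, 15:30-22:00 (invert busy blocks within the working day).
Yara free: 06:00-12:30, 15:30-22:00 (invert busy blocks within the working day).
Viktor free: 07:00-12:00, 17:00-22:00.
Arjun free: 06:00-09:00, 17:00-22:00 (invert busy blocks within the working day).
Omar ∩ Aarav: 06:00-08:30, 13:30-21:30.
Omar ∩ Aarav ∩ Divya: 06:30-08:30, 17:00-21:30.
Omar ∩ Aarav ∩ Divya ∩ Tomás: 06:30-08:30, 17:00-21:30.
Omar ∩ Aarav ∩ Divya ∩ Tomás ∩ Yara: 06:30-08:30, 17:00-21:30.
Omar ∩ Aarav ∩ Divya ∩ Tomás ∩ Yara ∩ Viktor: 07:00-08:30, 17:00-21:30.
Omar ∩ Aarav ∩ Divya ∩ Tomás ∩ Yara ∩ Viktor ∩ Arjun: 07:00-08:30, 17:00-21:30.

07:00-08:30, 17:00-21:30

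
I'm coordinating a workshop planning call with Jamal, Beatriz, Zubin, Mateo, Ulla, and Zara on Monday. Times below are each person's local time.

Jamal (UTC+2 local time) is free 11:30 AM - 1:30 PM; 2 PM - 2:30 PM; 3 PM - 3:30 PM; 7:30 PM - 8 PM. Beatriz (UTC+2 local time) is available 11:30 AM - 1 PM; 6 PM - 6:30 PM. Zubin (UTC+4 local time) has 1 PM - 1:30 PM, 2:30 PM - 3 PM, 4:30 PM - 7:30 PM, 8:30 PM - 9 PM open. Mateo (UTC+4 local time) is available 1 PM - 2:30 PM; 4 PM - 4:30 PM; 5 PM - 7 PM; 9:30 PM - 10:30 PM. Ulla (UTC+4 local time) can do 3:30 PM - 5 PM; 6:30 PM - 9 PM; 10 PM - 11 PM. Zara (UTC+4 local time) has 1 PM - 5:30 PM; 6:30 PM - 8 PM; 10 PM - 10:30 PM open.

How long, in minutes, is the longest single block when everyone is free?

Jamal in UTC: 09:30-11:30, 12:00-12:30, 13:00-13:30, 17:30-18:00 (subtract 2h to convert from UTC+2).
Beatriz in UTC: 09:30-11:00, 16:00-16:30 (subtract 2h to convert from UTC+2).
Zubin in UTC: 09:00-09:30, 10:30-11:00, 12:30-15:30, 16:30-17:00 (subtract 4h to convert from UTC+4).
Mateo in UTC: 09:00-10:30, 12:00-12:30, 13:00-15:00, 17:30-18:30 (subtract 4h to convert from UTC+4).
Ulla in UTC: 11:30-13:00, 14:30-17:00, 18:00-19:00 (subtract 4h to convert from UTC+4).
Zara in UTC: 09:00-13:30, 14:30-16:00, 18:00-18:30 (subtract 4h to convert from UTC+4).
Jamal ∩ Beatriz: 09:30-11:00.
Jamal ∩ Beatriz ∩ Zubin: 10:30-11:00.
Jamal ∩ Beatriz ∩ Zubin ∩ Mateo: ∅.
Jamal ∩ Beatriz ∩ Zubin ∩ Mateo ∩ Ulla: ∅.
Jamal ∩ Beatriz ∩ Zubin ∩ Mateo ∩ Ulla ∩ Zara: ∅.
There is no time when everyone is free.
No common window exists, so the longest block is 0 minutes.

0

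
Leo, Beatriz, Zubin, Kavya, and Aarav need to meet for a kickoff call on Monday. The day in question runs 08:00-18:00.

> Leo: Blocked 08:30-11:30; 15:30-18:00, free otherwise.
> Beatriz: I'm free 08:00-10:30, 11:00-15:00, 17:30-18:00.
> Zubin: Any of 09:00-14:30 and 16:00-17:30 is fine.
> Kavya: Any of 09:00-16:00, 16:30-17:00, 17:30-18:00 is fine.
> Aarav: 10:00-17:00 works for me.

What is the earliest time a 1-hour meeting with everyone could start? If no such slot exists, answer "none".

11:30

Leo free: 08:00-08:30, 11:30-15:30 (invert busy blocks within the working day).
Beatriz free: 08:00-10:30, 11:00-15:00, 17:30-18:00.
Zubin free: 09:00-14:30, 16:00-17:30.
Kavya free: 09:00-16:00, 16:30-17:00, 17:30-18:00.
Aarav free: 10:00-17:00.
Leo ∩ Beatriz: 08:00-08:30, 11:30-15:00.
Leo ∩ Beatriz ∩ Zubin: 11:30-14:30.
Leo ∩ Beatriz ∩ Zubin ∩ Kavya: 11:30-14:30.
Leo ∩ Beatriz ∩ Zubin ∩ Kavya ∩ Aarav: 11:30-14:30.
The first common window of at least 60 minutes is 11:30-14:30, so the earliest start is 11:30.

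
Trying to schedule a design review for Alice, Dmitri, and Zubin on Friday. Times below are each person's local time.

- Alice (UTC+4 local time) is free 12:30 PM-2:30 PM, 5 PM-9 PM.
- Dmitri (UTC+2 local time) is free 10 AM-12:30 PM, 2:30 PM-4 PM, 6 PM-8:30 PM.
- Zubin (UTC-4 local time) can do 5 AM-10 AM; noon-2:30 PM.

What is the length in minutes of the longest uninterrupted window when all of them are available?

90

Alice in UTC: 08:30-10:30, 13:00-17:00 (subtract 4h to convert from UTC+4).
Dmitri in UTC: 08:00-10:30, 12:30-14:00, 16:00-18:30 (subtract 2h to convert from UTC+2).
Zubin in UTC: 09:00-14:00, 16:00-18:30 (add 4h to convert from UTC-4).
Alice ∩ Dmitri: 08:30-10:30, 13:00-14:00, 16:00-17:00.
Alice ∩ Dmitri ∩ Zubin: 09:00-10:30, 13:00-14:00, 16:00-17:00.
The longest is 09:00-10:30 at 90 minutes.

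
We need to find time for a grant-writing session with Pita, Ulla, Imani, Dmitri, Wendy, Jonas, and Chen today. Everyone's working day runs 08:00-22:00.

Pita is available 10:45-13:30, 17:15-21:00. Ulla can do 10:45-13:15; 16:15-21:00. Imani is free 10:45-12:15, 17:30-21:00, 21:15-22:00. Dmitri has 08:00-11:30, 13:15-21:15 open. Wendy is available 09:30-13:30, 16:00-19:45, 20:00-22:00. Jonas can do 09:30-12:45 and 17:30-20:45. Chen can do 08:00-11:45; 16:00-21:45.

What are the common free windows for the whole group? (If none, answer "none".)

10:45-11:30, 17:30-19:45, 20:00-20:45

Pita ∩ Ulla: 10:45-13:15, 17:15-21:00.
Pita ∩ Ulla ∩ Imani: 10:45-12:15, 17:30-21:00.
Pita ∩ Ulla ∩ Imani ∩ Dmitri: 10:45-11:30, 17:30-21:00.
Pita ∩ Ulla ∩ Imani ∩ Dmitri ∩ Wendy: 10:45-11:30, 17:30-19:45, 20:00-21:00.
Pita ∩ Ulla ∩ Imani ∩ Dmitri ∩ Wendy ∩ Jonas: 10:45-11:30, 17:30-19:45, 20:00-20:45.
Pita ∩ Ulla ∩ Imani ∩ Dmitri ∩ Wendy ∩ Jonas ∩ Chen: 10:45-11:30, 17:30-19:45, 20:00-20:45.
Those are the intersection windows.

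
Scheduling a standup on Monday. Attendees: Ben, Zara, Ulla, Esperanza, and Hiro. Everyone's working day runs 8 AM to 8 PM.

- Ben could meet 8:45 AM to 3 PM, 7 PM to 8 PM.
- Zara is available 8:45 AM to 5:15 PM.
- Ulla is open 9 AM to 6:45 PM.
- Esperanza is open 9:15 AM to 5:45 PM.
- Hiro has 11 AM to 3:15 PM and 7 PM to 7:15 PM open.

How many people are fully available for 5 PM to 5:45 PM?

2

Ulla and Esperanza can make the full 17:00-17:45 slot — that's 2.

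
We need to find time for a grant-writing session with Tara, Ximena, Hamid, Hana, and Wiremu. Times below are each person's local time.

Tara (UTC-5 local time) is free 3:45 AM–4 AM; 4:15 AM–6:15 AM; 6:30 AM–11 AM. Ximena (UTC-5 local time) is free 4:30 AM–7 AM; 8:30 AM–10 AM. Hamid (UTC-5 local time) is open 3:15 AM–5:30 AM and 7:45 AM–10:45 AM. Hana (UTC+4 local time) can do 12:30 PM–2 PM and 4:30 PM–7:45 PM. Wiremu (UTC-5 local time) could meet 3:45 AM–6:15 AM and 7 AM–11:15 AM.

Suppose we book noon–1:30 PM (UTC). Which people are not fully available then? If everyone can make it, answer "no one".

Tara in UTC: 08:45-09:00, 09:15-11:15, 11:30-16:00 (add 5h to convert from UTC-5).
Ximena in UTC: 09:30-12:00, 13:30-15:00 (add 5h to convert from UTC-5).
Hamid in UTC: 08:15-10:30, 12:45-15:45 (add 5h to convert from UTC-5).
Hana in UTC: 08:30-10:00, 12:30-15:45 (subtract 4h to convert from UTC+4).
Wiremu in UTC: 08:45-11:15, 12:00-16:15 (add 5h to convert from UTC-5).
Tara: free for 12:00-13:30. Ximena: not fully free for 12:00-13:30. Hamid: not fully free for 12:00-13:30. Hana: not fully free for 12:00-13:30. Wiremu: free for 12:00-13:30.

Hamid, Hana, Ximena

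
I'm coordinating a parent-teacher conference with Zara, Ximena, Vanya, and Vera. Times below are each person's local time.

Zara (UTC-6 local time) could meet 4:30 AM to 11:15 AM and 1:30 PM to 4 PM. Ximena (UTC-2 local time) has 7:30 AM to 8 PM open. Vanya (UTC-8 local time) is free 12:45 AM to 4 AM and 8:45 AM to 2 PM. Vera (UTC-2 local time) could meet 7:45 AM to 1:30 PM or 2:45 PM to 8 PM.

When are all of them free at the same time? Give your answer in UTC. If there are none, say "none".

10:30-12:00, 16:45-17:15, 19:30-22:00

Zara in UTC: 10:30-17:15, 19:30-22:00 (add 6h to convert from UTC-6).
Ximena in UTC: 09:30-22:00 (add 2h to convert from UTC-2).
Vanya in UTC: 08:45-12:00, 16:45-22:00 (add 8h to convert from UTC-8).
Vera in UTC: 09:45-15:30, 16:45-22:00 (add 2h to convert from UTC-2).
Zara ∩ Ximena: 10:30-17:15, 19:30-22:00.
Zara ∩ Ximena ∩ Vanya: 10:30-12:00, 16:45-17:15, 19:30-22:00.
Zara ∩ Ximena ∩ Vanya ∩ Vera: 10:30-12:00, 16:45-17:15, 19:30-22:00.
So the common availability across everyone is 10:30-12:00, 16:45-17:15, 19:30-22:00.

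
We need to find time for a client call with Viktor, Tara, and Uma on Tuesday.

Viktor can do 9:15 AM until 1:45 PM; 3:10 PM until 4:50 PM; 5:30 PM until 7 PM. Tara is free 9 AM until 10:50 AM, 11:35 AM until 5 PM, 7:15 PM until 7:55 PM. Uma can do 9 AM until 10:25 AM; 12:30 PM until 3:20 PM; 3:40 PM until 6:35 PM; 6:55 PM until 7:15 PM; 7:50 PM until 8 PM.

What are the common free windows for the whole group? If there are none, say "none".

Viktor ∩ Tara: 09:15-10:50, 11:35-13:45, 15:10-16:50.
Viktor ∩ Tara ∩ Uma: 09:15-10:25, 12:30-13:45, 15:10-15:20, 15:40-16:50.

09:15-10:25, 12:30-13:45, 15:10-15:20, 15:40-16:50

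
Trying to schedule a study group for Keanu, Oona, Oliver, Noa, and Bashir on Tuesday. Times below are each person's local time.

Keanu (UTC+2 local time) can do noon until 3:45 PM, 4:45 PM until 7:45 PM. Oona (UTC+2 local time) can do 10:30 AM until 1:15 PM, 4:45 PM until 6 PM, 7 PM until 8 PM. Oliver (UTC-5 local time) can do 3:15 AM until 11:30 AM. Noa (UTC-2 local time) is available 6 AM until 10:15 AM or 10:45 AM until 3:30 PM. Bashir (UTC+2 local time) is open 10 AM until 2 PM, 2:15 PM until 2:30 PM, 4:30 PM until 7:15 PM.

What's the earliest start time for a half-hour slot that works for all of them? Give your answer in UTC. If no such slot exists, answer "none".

Keanu in UTC: 10:00-13:45, 14:45-17:45 (subtract 2h to convert from UTC+2).
Oona in UTC: 08:30-11:15, 14:45-16:00, 17:00-18:00 (subtract 2h to convert from UTC+2).
Oliver in UTC: 08:15-16:30 (add 5h to convert from UTC-5).
Noa in UTC: 08:00-12:15, 12:45-17:30 (add 2h to convert from UTC-2).
Bashir in UTC: 08:00-12:00, 12:15-12:30, 14:30-17:15 (subtract 2h to convert from UTC+2).
Keanu ∩ Oona: 10:00-11:15, 14:45-16:00, 17:00-17:45.
Keanu ∩ Oona ∩ Oliver: 10:00-11:15, 14:45-16:00.
Keanu ∩ Oona ∩ Oliver ∩ Noa: 10:00-11:15, 14:45-16:00.
Keanu ∩ Oona ∩ Oliver ∩ Noa ∩ Bashir: 10:00-11:15, 14:45-16:00.
Those are the intersection windows.
The first common window of at least 30 minutes is 10:00-11:15, so the earliest start is 10:00.

10:00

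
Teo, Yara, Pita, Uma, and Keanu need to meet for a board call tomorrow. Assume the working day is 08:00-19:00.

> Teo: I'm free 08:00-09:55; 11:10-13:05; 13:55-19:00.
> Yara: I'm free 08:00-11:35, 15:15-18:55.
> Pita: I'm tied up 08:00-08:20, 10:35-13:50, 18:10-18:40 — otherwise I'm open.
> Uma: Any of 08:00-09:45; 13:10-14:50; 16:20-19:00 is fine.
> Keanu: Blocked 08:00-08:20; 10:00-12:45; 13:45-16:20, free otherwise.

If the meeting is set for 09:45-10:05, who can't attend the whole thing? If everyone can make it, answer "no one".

Teo free: 08:00-09:55, 11:10-13:05, 13:55-19:00.
Yara free: 08:00-11:35, 15:15-18:55.
Pita free: 08:20-10:35, 13:50-18:10, 18:40-19:00 (invert busy blocks within the working day).
Uma free: 08:00-09:45, 13:10-14:50, 16:20-19:00.
Keanu free: 08:20-10:00, 12:45-13:45, 16:20-19:00 (invert busy blocks within the working day).
Teo: not fully free for 09:45-10:05. Yara: free for 09:45-10:05. Pita: free for 09:45-10:05. Uma: not fully free for 09:45-10:05. Keanu: not fully free for 09:45-10:05.

Keanu, Teo, Uma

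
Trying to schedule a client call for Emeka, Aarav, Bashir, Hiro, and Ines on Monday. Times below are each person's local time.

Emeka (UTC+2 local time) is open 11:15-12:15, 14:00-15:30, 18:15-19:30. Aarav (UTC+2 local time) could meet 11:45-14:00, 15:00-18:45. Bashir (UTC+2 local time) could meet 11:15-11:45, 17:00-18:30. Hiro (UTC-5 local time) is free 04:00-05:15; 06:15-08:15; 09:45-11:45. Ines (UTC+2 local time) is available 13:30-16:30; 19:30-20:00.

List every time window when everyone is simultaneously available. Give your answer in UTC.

none

Emeka in UTC: 09:15-10:15, 12:00-13:30, 16:15-17:30 (subtract 2h to convert from UTC+2).
Aarav in UTC: 09:45-12:00, 13:00-16:45 (subtract 2h to convert from UTC+2).
Bashir in UTC: 09:15-09:45, 15:00-16:30 (subtract 2h to convert from UTC+2).
Hiro in UTC: 09:00-10:15, 11:15-13:15, 14:45-16:45 (add 5h to convert from UTC-5).
Ines in UTC: 11:30-14:30, 17:30-18:00 (subtract 2h to convert from UTC+2).
Emeka ∩ Aarav: 09:45-10:15, 13:00-13:30, 16:15-16:45.
Emeka ∩ Aarav ∩ Bashir: 16:15-16:30.
Emeka ∩ Aarav ∩ Bashir ∩ Hiro: 16:15-16:30.
Emeka ∩ Aarav ∩ Bashir ∩ Hiro ∩ Ines: ∅.
There is no time when everyone is free.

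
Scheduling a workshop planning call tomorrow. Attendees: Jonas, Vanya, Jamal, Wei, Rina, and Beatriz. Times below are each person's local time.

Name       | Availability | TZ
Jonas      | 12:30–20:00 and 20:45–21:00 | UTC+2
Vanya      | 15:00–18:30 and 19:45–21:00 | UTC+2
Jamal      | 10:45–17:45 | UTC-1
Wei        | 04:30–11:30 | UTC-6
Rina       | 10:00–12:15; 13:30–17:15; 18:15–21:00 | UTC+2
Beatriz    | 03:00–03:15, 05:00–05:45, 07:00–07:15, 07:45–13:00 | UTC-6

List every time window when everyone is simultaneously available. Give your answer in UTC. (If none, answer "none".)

13:00-13:15, 13:45-15:15, 16:15-16:30

Jonas in UTC: 10:30-18:00, 18:45-19:00 (subtract 2h to convert from UTC+2).
Vanya in UTC: 13:00-16:30, 17:45-19:00 (subtract 2h to convert from UTC+2).
Jamal in UTC: 11:45-18:45 (add 1h to convert from UTC-1).
Wei in UTC: 10:30-17:30 (add 6h to convert from UTC-6).
Rina in UTC: 08:00-10:15, 11:30-15:15, 16:15-19:00 (subtract 2h to convert from UTC+2).
Beatriz in UTC: 09:00-09:15, 11:00-11:45, 13:00-13:15, 13:45-19:00 (add 6h to convert from UTC-6).
Jonas ∩ Vanya: 13:00-16:30, 17:45-18:00, 18:45-19:00.
Jonas ∩ Vanya ∩ Jamal: 13:00-16:30, 17:45-18:00.
Jonas ∩ Vanya ∩ Jamal ∩ Wei: 13:00-16:30.
Jonas ∩ Vanya ∩ Jamal ∩ Wei ∩ Rina: 13:00-15:15, 16:15-16:30.
Jonas ∩ Vanya ∩ Jamal ∩ Wei ∩ Rina ∩ Beatriz: 13:00-13:15, 13:45-15:15, 16:15-16:30.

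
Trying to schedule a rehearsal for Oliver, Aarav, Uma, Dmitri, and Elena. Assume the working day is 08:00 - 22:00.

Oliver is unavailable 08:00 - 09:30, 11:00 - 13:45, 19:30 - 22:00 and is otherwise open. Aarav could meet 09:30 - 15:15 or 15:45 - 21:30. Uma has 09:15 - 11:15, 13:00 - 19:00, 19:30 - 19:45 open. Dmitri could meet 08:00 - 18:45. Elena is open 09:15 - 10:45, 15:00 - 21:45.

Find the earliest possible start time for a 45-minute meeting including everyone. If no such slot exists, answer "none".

09:30

Oliver free: 09:30-11:00, 13:45-19:30 (invert busy blocks within the working day).
Aarav free: 09:30-15:15, 15:45-21:30.
Uma free: 09:15-11:15, 13:00-19:00, 19:30-19:45.
Dmitri free: 08:00-18:45.
Elena free: 09:15-10:45, 15:00-21:45.
Oliver ∩ Aarav: 09:30-11:00, 13:45-15:15, 15:45-19:30.
Oliver ∩ Aarav ∩ Uma: 09:30-11:00, 13:45-15:15, 15:45-19:00.
Oliver ∩ Aarav ∩ Uma ∩ Dmitri: 09:30-11:00, 13:45-15:15, 15:45-18:45.
Oliver ∩ Aarav ∩ Uma ∩ Dmitri ∩ Elena: 09:30-10:45, 15:00-15:15, 15:45-18:45.
Those are the intersection windows.
The first common window of at least 45 minutes is 09:30-10:45, so the earliest start is 09:30.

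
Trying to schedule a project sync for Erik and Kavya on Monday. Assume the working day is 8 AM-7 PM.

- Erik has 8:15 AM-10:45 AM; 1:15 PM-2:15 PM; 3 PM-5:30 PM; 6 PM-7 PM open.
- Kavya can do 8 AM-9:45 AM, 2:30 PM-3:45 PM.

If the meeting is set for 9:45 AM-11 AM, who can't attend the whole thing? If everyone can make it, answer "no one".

Erik: not fully free for 09:45-11:00. Kavya: not fully free for 09:45-11:00.

Erik, Kavya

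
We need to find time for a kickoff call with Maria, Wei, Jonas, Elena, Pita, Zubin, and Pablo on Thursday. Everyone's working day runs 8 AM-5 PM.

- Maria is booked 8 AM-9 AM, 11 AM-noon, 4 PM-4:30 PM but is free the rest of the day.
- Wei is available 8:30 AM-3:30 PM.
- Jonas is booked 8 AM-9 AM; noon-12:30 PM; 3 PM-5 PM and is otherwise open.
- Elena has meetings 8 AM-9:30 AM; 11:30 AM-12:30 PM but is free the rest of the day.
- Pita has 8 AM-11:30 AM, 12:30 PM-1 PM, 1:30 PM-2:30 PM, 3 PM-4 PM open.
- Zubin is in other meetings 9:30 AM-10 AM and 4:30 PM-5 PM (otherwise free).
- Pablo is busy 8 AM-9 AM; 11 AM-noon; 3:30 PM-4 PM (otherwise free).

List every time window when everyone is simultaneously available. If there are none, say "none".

10:00-11:00, 12:30-13:00, 13:30-14:30

Maria free: 09:00-11:00, 12:00-16:00, 16:30-17:00 (invert busy blocks within the working day).
Wei free: 08:30-15:30.
Jonas free: 09:00-12:00, 12:30-15:00 (invert busy blocks within the working day).
Elena free: 09:30-11:30, 12:30-17:00 (invert busy blocks within the working day).
Pita free: 08:00-11:30, 12:30-13:00, 13:30-14:30, 15:00-16:00.
Zubin free: 08:00-09:30, 10:00-16:30 (invert busy blocks within the working day).
Pablo free: 09:00-11:00, 12:00-15:30, 16:00-17:00 (invert busy blocks within the working day).
Maria ∩ Wei: 09:00-11:00, 12:00-15:30.
Maria ∩ Wei ∩ Jonas: 09:00-11:00, 12:30-15:00.
Maria ∩ Wei ∩ Jonas ∩ Elena: 09:30-11:00, 12:30-15:00.
Maria ∩ Wei ∩ Jonas ∩ Elena ∩ Pita: 09:30-11:00, 12:30-13:00, 13:30-14:30.
Maria ∩ Wei ∩ Jonas ∩ Elena ∩ Pita ∩ Zubin: 10:00-11:00, 12:30-13:00, 13:30-14:30.
Maria ∩ Wei ∩ Jonas ∩ Elena ∩ Pita ∩ Zubin ∩ Pablo: 10:00-11:00, 12:30-13:00, 13:30-14:30.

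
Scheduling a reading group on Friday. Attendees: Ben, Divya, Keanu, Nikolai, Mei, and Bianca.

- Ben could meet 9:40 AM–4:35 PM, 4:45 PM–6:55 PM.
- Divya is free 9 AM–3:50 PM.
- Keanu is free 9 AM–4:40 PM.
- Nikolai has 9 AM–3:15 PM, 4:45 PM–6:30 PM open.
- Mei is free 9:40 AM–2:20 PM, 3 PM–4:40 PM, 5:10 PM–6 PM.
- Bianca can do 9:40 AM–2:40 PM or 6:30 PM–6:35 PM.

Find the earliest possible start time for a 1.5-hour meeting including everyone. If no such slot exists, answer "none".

09:40

Ben ∩ Divya: 09:40-15:50.
Ben ∩ Divya ∩ Keanu: 09:40-15:50.
Ben ∩ Divya ∩ Keanu ∩ Nikolai: 09:40-15:15.
Ben ∩ Divya ∩ Keanu ∩ Nikolai ∩ Mei: 09:40-14:20, 15:00-15:15.
Ben ∩ Divya ∩ Keanu ∩ Nikolai ∩ Mei ∩ Bianca: 09:40-14:20.
Those are the intersection windows.
The first common window of at least 90 minutes is 09:40-14:20, so the earliest start is 09:40.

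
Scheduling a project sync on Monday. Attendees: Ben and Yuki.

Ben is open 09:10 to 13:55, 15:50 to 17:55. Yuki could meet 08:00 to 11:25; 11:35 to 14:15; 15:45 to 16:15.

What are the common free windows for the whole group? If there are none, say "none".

Ben ∩ Yuki: 09:10-11:25, 11:35-13:55, 15:50-16:15.

09:10-11:25, 11:35-13:55, 15:50-16:15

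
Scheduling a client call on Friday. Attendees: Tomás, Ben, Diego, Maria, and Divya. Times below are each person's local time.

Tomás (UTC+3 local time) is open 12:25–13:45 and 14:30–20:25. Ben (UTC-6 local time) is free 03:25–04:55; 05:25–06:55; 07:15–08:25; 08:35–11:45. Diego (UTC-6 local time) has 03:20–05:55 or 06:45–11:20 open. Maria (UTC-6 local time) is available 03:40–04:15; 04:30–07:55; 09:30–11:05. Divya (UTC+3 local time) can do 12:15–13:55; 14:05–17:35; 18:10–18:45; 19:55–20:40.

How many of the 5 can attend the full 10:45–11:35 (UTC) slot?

Tomás in UTC: 09:25-10:45, 11:30-17:25 (subtract 3h to convert from UTC+3).
Ben in UTC: 09:25-10:55, 11:25-12:55, 13:15-14:25, 14:35-17:45 (add 6h to convert from UTC-6).
Diego in UTC: 09:20-11:55, 12:45-17:20 (add 6h to convert from UTC-6).
Maria in UTC: 09:40-10:15, 10:30-13:55, 15:30-17:05 (add 6h to convert from UTC-6).
Divya in UTC: 09:15-10:55, 11:05-14:35, 15:10-15:45, 16:55-17:40 (subtract 3h to convert from UTC+3).
Diego and Maria can make the full 10:45-11:35 slot — that's 2.

2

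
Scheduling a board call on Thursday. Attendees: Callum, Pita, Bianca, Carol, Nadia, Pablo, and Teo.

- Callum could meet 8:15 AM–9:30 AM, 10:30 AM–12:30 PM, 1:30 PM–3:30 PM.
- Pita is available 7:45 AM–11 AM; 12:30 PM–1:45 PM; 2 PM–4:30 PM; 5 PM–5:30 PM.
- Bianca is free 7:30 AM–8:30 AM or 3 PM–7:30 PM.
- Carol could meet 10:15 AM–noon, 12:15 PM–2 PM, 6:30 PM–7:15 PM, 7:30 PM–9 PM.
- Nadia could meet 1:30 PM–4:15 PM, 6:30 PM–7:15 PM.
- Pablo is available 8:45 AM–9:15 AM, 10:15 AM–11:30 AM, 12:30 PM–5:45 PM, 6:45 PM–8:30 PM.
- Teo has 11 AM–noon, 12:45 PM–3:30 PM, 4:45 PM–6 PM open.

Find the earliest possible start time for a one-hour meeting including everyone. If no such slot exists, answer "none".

Callum ∩ Pita: 08:15-09:30, 10:30-11:00, 13:30-13:45, 14:00-15:30.
Callum ∩ Pita ∩ Bianca: 08:15-08:30, 15:00-15:30.
Callum ∩ Pita ∩ Bianca ∩ Carol: ∅.
Callum ∩ Pita ∩ Bianca ∩ Carol ∩ Nadia: ∅.
Callum ∩ Pita ∩ Bianca ∩ Carol ∩ Nadia ∩ Pablo: ∅.
Callum ∩ Pita ∩ Bianca ∩ Carol ∩ Nadia ∩ Pablo ∩ Teo: ∅.
There is no time when everyone is free.
No common window is at least 60 minutes long.

none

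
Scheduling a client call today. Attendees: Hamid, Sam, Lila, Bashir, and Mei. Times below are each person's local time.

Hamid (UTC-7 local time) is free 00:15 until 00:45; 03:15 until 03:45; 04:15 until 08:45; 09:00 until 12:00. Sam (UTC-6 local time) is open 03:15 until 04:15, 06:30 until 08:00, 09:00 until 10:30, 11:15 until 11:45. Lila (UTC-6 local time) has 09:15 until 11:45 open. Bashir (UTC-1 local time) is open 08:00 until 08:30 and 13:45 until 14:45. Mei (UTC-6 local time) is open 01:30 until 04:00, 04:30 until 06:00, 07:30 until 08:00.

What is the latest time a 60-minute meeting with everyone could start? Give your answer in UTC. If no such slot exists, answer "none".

Hamid in UTC: 07:15-07:45, 10:15-10:45, 11:15-15:45, 16:00-19:00 (add 7h to convert from UTC-7).
Sam in UTC: 09:15-10:15, 12:30-14:00, 15:00-16:30, 17:15-17:45 (add 6h to convert from UTC-6).
Lila in UTC: 15:15-17:45 (add 6h to convert from UTC-6).
Bashir in UTC: 09:00-09:30, 14:45-15:45 (add 1h to convert from UTC-1).
Mei in UTC: 07:30-10:00, 10:30-12:00, 13:30-14:00 (add 6h to convert from UTC-6).
Hamid ∩ Sam: 12:30-14:00, 15:00-15:45, 16:00-16:30, 17:15-17:45.
Hamid ∩ Sam ∩ Lila: 15:15-15:45, 16:00-16:30, 17:15-17:45.
Hamid ∩ Sam ∩ Lila ∩ Bashir: 15:15-15:45.
Hamid ∩ Sam ∩ Lila ∩ Bashir ∩ Mei: ∅.
There is no time when everyone is free.
No common window is at least 60 minutes long.

none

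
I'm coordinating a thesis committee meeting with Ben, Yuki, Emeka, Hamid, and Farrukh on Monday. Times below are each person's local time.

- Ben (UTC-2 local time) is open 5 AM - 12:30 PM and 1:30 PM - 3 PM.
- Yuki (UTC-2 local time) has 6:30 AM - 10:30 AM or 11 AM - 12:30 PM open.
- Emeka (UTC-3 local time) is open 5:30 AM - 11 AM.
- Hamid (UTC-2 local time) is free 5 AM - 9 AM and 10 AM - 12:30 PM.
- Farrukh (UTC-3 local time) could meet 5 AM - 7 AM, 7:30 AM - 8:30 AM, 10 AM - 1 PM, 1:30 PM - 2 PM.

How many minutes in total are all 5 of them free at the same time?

180

Ben in UTC: 07:00-14:30, 15:30-17:00 (add 2h to convert from UTC-2).
Yuki in UTC: 08:30-12:30, 13:00-14:30 (add 2h to convert from UTC-2).
Emeka in UTC: 08:30-14:00 (add 3h to convert from UTC-3).
Hamid in UTC: 07:00-11:00, 12:00-14:30 (add 2h to convert from UTC-2).
Farrukh in UTC: 08:00-10:00, 10:30-11:30, 13:00-16:00, 16:30-17:00 (add 3h to convert from UTC-3).
Ben ∩ Yuki: 08:30-12:30, 13:00-14:30.
Ben ∩ Yuki ∩ Emeka: 08:30-12:30, 13:00-14:00.
Ben ∩ Yuki ∩ Emeka ∩ Hamid: 08:30-11:00, 12:00-12:30, 13:00-14:00.
Ben ∩ Yuki ∩ Emeka ∩ Hamid ∩ Farrukh: 08:30-10:00, 10:30-11:00, 13:00-14:00.
Those are the intersection windows.
Summing the common windows: 90 + 30 + 60 = 180 minutes.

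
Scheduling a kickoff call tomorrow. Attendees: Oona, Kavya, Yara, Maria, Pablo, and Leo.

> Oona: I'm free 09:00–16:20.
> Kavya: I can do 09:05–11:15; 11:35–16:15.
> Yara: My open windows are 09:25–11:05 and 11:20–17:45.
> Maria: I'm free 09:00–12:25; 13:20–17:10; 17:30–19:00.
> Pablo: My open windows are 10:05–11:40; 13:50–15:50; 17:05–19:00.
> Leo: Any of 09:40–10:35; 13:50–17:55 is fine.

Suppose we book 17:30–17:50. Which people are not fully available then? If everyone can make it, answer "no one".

Oona: not fully free for 17:30-17:50. Kavya: not fully free for 17:30-17:50. Yara: not fully free for 17:30-17:50. Maria: free for 17:30-17:50. Pablo: free for 17:30-17:50. Leo: free for 17:30-17:50.

Kavya, Oona, Yara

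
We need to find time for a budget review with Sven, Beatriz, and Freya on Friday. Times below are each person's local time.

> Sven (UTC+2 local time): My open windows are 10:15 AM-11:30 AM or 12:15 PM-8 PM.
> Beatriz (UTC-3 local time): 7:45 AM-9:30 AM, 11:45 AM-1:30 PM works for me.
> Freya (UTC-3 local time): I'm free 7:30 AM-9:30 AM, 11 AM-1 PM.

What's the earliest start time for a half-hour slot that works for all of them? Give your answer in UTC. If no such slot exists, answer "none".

Sven in UTC: 08:15-09:30, 10:15-18:00 (subtract 2h to convert from UTC+2).
Beatriz in UTC: 10:45-12:30, 14:45-16:30 (add 3h to convert from UTC-3).
Freya in UTC: 10:30-12:30, 14:00-16:00 (add 3h to convert from UTC-3).
Sven ∩ Beatriz: 10:45-12:30, 14:45-16:30.
Sven ∩ Beatriz ∩ Freya: 10:45-12:30, 14:45-16:00.
The first common window of at least 30 minutes is 10:45-12:30, so the earliest start is 10:45.

10:45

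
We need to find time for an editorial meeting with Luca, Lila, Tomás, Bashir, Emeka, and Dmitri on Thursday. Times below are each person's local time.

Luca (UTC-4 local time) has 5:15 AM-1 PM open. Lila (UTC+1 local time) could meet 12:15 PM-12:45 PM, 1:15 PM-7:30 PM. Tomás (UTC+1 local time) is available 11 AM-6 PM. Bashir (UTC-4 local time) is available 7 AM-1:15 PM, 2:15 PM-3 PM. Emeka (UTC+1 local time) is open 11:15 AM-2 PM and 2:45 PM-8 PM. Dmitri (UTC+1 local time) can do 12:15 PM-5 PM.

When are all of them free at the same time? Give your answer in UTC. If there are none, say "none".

Luca in UTC: 09:15-17:00 (add 4h to convert from UTC-4).
Lila in UTC: 11:15-11:45, 12:15-18:30 (subtract 1h to convert from UTC+1).
Tomás in UTC: 10:00-17:00 (subtract 1h to convert from UTC+1).
Bashir in UTC: 11:00-17:15, 18:15-19:00 (add 4h to convert from UTC-4).
Emeka in UTC: 10:15-13:00, 13:45-19:00 (subtract 1h to convert from UTC+1).
Dmitri in UTC: 11:15-16:00 (subtract 1h to convert from UTC+1).
Luca ∩ Lila: 11:15-11:45, 12:15-17:00.
Luca ∩ Lila ∩ Tomás: 11:15-11:45, 12:15-17:00.
Luca ∩ Lila ∩ Tomás ∩ Bashir: 11:15-11:45, 12:15-17:00.
Luca ∩ Lila ∩ Tomás ∩ Bashir ∩ Emeka: 11:15-11:45, 12:15-13:00, 13:45-17:00.
Luca ∩ Lila ∩ Tomás ∩ Bashir ∩ Emeka ∩ Dmitri: 11:15-11:45, 12:15-13:00, 13:45-16:00.

11:15-11:45, 12:15-13:00, 13:45-16:00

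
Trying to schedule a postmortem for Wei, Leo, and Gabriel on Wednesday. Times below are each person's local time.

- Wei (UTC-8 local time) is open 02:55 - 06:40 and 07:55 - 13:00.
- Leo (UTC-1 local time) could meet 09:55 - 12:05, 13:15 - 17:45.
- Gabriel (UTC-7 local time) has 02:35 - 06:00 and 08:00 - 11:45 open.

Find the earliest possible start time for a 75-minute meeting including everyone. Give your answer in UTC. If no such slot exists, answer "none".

Wei in UTC: 10:55-14:40, 15:55-21:00 (add 8h to convert from UTC-8).
Leo in UTC: 10:55-13:05, 14:15-18:45 (add 1h to convert from UTC-1).
Gabriel in UTC: 09:35-13:00, 15:00-18:45 (add 7h to convert from UTC-7).
Wei ∩ Leo: 10:55-13:05, 14:15-14:40, 15:55-18:45.
Wei ∩ Leo ∩ Gabriel: 10:55-13:00, 15:55-18:45.
The first common window of at least 75 minutes is 10:55-13:00, so the earliest start is 10:55.

10:55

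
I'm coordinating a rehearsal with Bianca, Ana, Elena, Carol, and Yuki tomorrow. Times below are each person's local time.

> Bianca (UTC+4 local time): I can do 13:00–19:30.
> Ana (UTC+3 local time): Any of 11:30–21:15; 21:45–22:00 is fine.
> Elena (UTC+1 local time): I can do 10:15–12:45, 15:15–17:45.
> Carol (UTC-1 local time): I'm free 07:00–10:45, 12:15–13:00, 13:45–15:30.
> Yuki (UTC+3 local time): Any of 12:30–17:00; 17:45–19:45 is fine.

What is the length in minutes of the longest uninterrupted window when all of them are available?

135

Bianca in UTC: 09:00-15:30 (subtract 4h to convert from UTC+4).
Ana in UTC: 08:30-18:15, 18:45-19:00 (subtract 3h to convert from UTC+3).
Elena in UTC: 09:15-11:45, 14:15-16:45 (subtract 1h to convert from UTC+1).
Carol in UTC: 08:00-11:45, 13:15-14:00, 14:45-16:30 (add 1h to convert from UTC-1).
Yuki in UTC: 09:30-14:00, 14:45-16:45 (subtract 3h to convert from UTC+3).
Bianca ∩ Ana: 09:00-15:30.
Bianca ∩ Ana ∩ Elena: 09:15-11:45, 14:15-15:30.
Bianca ∩ Ana ∩ Elena ∩ Carol: 09:15-11:45, 14:45-15:30.
Bianca ∩ Ana ∩ Elena ∩ Carol ∩ Yuki: 09:30-11:45, 14:45-15:30.
The longest is 09:30-11:45 at 135 minutes.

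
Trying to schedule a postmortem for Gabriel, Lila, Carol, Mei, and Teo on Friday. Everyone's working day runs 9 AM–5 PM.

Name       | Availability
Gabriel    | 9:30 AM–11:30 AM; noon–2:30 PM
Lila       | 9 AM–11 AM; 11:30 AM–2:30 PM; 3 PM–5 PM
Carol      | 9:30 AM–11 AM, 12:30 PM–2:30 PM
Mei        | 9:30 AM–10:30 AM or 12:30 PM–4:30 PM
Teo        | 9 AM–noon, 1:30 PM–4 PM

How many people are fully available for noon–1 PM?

Gabriel and Lila can make the full 12:00-13:00 slot — that's 2.

2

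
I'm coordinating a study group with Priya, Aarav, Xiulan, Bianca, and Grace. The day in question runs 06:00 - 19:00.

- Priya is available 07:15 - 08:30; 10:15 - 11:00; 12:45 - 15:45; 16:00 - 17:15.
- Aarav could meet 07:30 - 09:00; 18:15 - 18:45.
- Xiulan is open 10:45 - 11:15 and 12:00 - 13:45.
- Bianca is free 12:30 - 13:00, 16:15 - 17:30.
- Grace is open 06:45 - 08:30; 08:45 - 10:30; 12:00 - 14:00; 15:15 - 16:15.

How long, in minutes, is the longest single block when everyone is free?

Priya ∩ Aarav: 07:30-08:30.
Priya ∩ Aarav ∩ Xiulan: ∅.
Priya ∩ Aarav ∩ Xiulan ∩ Bianca: ∅.
Priya ∩ Aarav ∩ Xiulan ∩ Bianca ∩ Grace: ∅.
There is no time when everyone is free.
No common window exists, so the longest block is 0 minutes.

0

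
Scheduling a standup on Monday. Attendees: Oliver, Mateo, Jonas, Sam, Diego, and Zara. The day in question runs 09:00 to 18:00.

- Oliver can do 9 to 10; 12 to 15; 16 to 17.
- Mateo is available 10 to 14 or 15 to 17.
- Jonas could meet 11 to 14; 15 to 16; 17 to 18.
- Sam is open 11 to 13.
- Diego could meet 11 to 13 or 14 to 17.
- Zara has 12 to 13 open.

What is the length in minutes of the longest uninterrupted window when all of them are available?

60

Oliver ∩ Mateo: 12:00-14:00, 16:00-17:00.
Oliver ∩ Mateo ∩ Jonas: 12:00-14:00.
Oliver ∩ Mateo ∩ Jonas ∩ Sam: 12:00-13:00.
Oliver ∩ Mateo ∩ Jonas ∩ Sam ∩ Diego: 12:00-13:00.
Oliver ∩ Mateo ∩ Jonas ∩ Sam ∩ Diego ∩ Zara: 12:00-13:00.
The longest is 12:00-13:00 at 60 minutes.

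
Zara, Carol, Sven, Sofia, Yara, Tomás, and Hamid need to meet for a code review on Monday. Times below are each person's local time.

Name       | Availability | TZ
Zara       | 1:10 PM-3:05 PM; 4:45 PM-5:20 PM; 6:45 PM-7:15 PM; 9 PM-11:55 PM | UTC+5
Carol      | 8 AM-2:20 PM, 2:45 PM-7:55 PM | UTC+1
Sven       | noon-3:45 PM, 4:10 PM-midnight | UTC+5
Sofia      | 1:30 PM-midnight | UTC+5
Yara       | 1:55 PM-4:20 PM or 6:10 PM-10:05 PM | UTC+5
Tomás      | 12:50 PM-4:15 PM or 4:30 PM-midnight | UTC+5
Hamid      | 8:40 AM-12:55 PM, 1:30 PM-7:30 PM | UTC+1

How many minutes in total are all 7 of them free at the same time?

165

Zara in UTC: 08:10-10:05, 11:45-12:20, 13:45-14:15, 16:00-18:55 (subtract 5h to convert from UTC+5).
Carol in UTC: 07:00-13:20, 13:45-18:55 (subtract 1h to convert from UTC+1).
Sven in UTC: 07:00-10:45, 11:10-19:00 (subtract 5h to convert from UTC+5).
Sofia in UTC: 08:30-19:00 (subtract 5h to convert from UTC+5).
Yara in UTC: 08:55-11:20, 13:10-17:05 (subtract 5h to convert from UTC+5).
Tomás in UTC: 07:50-11:15, 11:30-19:00 (subtract 5h to convert from UTC+5).
Hamid in UTC: 07:40-11:55, 12:30-18:30 (subtract 1h to convert from UTC+1).
Zara ∩ Carol: 08:10-10:05, 11:45-12:20, 13:45-14:15, 16:00-18:55.
Zara ∩ Carol ∩ Sven: 08:10-10:05, 11:45-12:20, 13:45-14:15, 16:00-18:55.
Zara ∩ Carol ∩ Sven ∩ Sofia: 08:30-10:05, 11:45-12:20, 13:45-14:15, 16:00-18:55.
Zara ∩ Carol ∩ Sven ∩ Sofia ∩ Yara: 08:55-10:05, 13:45-14:15, 16:00-17:05.
Zara ∩ Carol ∩ Sven ∩ Sofia ∩ Yara ∩ Tomás: 08:55-10:05, 13:45-14:15, 16:00-17:05.
Zara ∩ Carol ∩ Sven ∩ Sofia ∩ Yara ∩ Tomás ∩ Hamid: 08:55-10:05, 13:45-14:15, 16:00-17:05.
Summing the common windows: 70 + 30 + 65 = 165 minutes.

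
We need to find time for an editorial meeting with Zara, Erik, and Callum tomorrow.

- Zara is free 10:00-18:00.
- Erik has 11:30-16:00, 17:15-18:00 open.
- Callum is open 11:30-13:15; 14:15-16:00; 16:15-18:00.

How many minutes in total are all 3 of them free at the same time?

Zara ∩ Erik: 11:30-16:00, 17:15-18:00.
Zara ∩ Erik ∩ Callum: 11:30-13:15, 14:15-16:00, 17:15-18:00.
Summing the common windows: 105 + 105 + 45 = 255 minutes.

255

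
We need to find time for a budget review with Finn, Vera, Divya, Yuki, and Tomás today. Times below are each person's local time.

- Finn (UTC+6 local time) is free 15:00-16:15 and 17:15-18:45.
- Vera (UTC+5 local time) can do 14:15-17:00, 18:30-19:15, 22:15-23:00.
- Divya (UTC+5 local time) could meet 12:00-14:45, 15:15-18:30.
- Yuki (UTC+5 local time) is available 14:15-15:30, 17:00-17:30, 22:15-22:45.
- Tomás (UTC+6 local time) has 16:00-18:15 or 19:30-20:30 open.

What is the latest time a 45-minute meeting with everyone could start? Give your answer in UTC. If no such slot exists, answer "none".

none

Finn in UTC: 09:00-10:15, 11:15-12:45 (subtract 6h to convert from UTC+6).
Vera in UTC: 09:15-12:00, 13:30-14:15, 17:15-18:00 (subtract 5h to convert from UTC+5).
Divya in UTC: 07:00-09:45, 10:15-13:30 (subtract 5h to convert from UTC+5).
Yuki in UTC: 09:15-10:30, 12:00-12:30, 17:15-17:45 (subtract 5h to convert from UTC+5).
Tomás in UTC: 10:00-12:15, 13:30-14:30 (subtract 6h to convert from UTC+6).
Finn ∩ Vera: 09:15-10:15, 11:15-12:00.
Finn ∩ Vera ∩ Divya: 09:15-09:45, 11:15-12:00.
Finn ∩ Vera ∩ Divya ∩ Yuki: 09:15-09:45.
Finn ∩ Vera ∩ Divya ∩ Yuki ∩ Tomás: ∅.
There is no time when everyone is free.
No common window is at least 45 minutes long.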